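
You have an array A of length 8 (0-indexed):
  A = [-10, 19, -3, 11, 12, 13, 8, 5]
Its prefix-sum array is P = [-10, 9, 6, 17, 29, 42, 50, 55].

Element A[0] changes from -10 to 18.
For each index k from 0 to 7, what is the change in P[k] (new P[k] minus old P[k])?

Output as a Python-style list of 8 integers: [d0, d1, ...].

Answer: [28, 28, 28, 28, 28, 28, 28, 28]

Derivation:
Element change: A[0] -10 -> 18, delta = 28
For k < 0: P[k] unchanged, delta_P[k] = 0
For k >= 0: P[k] shifts by exactly 28
Delta array: [28, 28, 28, 28, 28, 28, 28, 28]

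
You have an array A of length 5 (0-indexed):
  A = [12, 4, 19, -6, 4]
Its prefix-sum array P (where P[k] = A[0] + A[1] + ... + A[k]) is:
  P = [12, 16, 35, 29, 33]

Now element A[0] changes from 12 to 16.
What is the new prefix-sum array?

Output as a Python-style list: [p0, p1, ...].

Answer: [16, 20, 39, 33, 37]

Derivation:
Change: A[0] 12 -> 16, delta = 4
P[k] for k < 0: unchanged (A[0] not included)
P[k] for k >= 0: shift by delta = 4
  P[0] = 12 + 4 = 16
  P[1] = 16 + 4 = 20
  P[2] = 35 + 4 = 39
  P[3] = 29 + 4 = 33
  P[4] = 33 + 4 = 37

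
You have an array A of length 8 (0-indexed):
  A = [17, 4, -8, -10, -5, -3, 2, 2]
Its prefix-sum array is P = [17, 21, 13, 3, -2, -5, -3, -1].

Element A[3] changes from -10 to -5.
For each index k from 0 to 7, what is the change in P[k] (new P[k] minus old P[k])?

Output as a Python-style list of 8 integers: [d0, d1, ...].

Element change: A[3] -10 -> -5, delta = 5
For k < 3: P[k] unchanged, delta_P[k] = 0
For k >= 3: P[k] shifts by exactly 5
Delta array: [0, 0, 0, 5, 5, 5, 5, 5]

Answer: [0, 0, 0, 5, 5, 5, 5, 5]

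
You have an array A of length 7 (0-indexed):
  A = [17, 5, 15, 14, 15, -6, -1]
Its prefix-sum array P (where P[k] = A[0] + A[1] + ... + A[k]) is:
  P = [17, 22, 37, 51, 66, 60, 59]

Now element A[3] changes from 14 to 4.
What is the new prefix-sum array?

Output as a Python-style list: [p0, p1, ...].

Answer: [17, 22, 37, 41, 56, 50, 49]

Derivation:
Change: A[3] 14 -> 4, delta = -10
P[k] for k < 3: unchanged (A[3] not included)
P[k] for k >= 3: shift by delta = -10
  P[0] = 17 + 0 = 17
  P[1] = 22 + 0 = 22
  P[2] = 37 + 0 = 37
  P[3] = 51 + -10 = 41
  P[4] = 66 + -10 = 56
  P[5] = 60 + -10 = 50
  P[6] = 59 + -10 = 49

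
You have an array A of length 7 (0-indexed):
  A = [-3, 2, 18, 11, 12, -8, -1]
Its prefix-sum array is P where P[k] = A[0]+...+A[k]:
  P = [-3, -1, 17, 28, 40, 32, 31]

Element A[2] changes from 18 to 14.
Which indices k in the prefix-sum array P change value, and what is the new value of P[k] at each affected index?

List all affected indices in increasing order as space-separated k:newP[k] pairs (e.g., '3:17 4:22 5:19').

Answer: 2:13 3:24 4:36 5:28 6:27

Derivation:
P[k] = A[0] + ... + A[k]
P[k] includes A[2] iff k >= 2
Affected indices: 2, 3, ..., 6; delta = -4
  P[2]: 17 + -4 = 13
  P[3]: 28 + -4 = 24
  P[4]: 40 + -4 = 36
  P[5]: 32 + -4 = 28
  P[6]: 31 + -4 = 27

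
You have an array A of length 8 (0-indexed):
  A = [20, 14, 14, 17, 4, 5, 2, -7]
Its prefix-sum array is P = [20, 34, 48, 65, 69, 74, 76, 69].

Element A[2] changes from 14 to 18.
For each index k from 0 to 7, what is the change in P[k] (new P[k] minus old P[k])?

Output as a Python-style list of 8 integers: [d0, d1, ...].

Answer: [0, 0, 4, 4, 4, 4, 4, 4]

Derivation:
Element change: A[2] 14 -> 18, delta = 4
For k < 2: P[k] unchanged, delta_P[k] = 0
For k >= 2: P[k] shifts by exactly 4
Delta array: [0, 0, 4, 4, 4, 4, 4, 4]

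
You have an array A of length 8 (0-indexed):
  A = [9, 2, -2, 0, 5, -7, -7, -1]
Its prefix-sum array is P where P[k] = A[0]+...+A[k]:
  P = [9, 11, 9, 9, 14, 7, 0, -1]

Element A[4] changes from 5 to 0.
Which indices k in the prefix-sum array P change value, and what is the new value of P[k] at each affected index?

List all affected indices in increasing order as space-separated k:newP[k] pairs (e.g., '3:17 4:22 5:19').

Answer: 4:9 5:2 6:-5 7:-6

Derivation:
P[k] = A[0] + ... + A[k]
P[k] includes A[4] iff k >= 4
Affected indices: 4, 5, ..., 7; delta = -5
  P[4]: 14 + -5 = 9
  P[5]: 7 + -5 = 2
  P[6]: 0 + -5 = -5
  P[7]: -1 + -5 = -6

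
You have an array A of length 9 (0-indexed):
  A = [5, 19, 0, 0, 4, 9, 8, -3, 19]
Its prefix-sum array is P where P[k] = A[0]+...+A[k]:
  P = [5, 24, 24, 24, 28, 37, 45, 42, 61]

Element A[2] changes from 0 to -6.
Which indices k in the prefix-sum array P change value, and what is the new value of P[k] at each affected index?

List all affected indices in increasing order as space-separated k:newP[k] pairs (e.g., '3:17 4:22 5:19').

Answer: 2:18 3:18 4:22 5:31 6:39 7:36 8:55

Derivation:
P[k] = A[0] + ... + A[k]
P[k] includes A[2] iff k >= 2
Affected indices: 2, 3, ..., 8; delta = -6
  P[2]: 24 + -6 = 18
  P[3]: 24 + -6 = 18
  P[4]: 28 + -6 = 22
  P[5]: 37 + -6 = 31
  P[6]: 45 + -6 = 39
  P[7]: 42 + -6 = 36
  P[8]: 61 + -6 = 55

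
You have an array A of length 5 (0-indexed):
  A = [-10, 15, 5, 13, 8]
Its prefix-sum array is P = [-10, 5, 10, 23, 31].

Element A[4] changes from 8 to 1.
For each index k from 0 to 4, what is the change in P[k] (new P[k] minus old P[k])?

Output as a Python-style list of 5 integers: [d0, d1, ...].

Answer: [0, 0, 0, 0, -7]

Derivation:
Element change: A[4] 8 -> 1, delta = -7
For k < 4: P[k] unchanged, delta_P[k] = 0
For k >= 4: P[k] shifts by exactly -7
Delta array: [0, 0, 0, 0, -7]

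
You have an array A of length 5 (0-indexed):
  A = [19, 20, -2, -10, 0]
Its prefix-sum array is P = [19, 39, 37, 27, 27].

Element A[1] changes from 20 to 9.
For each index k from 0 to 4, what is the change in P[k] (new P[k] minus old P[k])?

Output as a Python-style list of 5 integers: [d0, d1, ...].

Answer: [0, -11, -11, -11, -11]

Derivation:
Element change: A[1] 20 -> 9, delta = -11
For k < 1: P[k] unchanged, delta_P[k] = 0
For k >= 1: P[k] shifts by exactly -11
Delta array: [0, -11, -11, -11, -11]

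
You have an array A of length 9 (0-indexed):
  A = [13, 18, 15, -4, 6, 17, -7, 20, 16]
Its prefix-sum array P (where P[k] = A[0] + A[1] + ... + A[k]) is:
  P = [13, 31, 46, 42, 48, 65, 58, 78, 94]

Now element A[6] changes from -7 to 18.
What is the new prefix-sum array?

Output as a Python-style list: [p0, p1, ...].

Answer: [13, 31, 46, 42, 48, 65, 83, 103, 119]

Derivation:
Change: A[6] -7 -> 18, delta = 25
P[k] for k < 6: unchanged (A[6] not included)
P[k] for k >= 6: shift by delta = 25
  P[0] = 13 + 0 = 13
  P[1] = 31 + 0 = 31
  P[2] = 46 + 0 = 46
  P[3] = 42 + 0 = 42
  P[4] = 48 + 0 = 48
  P[5] = 65 + 0 = 65
  P[6] = 58 + 25 = 83
  P[7] = 78 + 25 = 103
  P[8] = 94 + 25 = 119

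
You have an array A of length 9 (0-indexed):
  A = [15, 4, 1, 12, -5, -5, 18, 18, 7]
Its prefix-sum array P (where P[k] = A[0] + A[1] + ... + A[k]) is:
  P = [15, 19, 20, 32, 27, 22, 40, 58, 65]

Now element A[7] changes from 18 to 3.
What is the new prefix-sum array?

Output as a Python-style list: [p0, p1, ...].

Change: A[7] 18 -> 3, delta = -15
P[k] for k < 7: unchanged (A[7] not included)
P[k] for k >= 7: shift by delta = -15
  P[0] = 15 + 0 = 15
  P[1] = 19 + 0 = 19
  P[2] = 20 + 0 = 20
  P[3] = 32 + 0 = 32
  P[4] = 27 + 0 = 27
  P[5] = 22 + 0 = 22
  P[6] = 40 + 0 = 40
  P[7] = 58 + -15 = 43
  P[8] = 65 + -15 = 50

Answer: [15, 19, 20, 32, 27, 22, 40, 43, 50]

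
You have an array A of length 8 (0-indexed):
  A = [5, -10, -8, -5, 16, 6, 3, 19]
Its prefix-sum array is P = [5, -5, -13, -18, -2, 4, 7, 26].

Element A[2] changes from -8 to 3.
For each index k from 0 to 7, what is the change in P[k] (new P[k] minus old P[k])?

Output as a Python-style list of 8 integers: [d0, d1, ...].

Answer: [0, 0, 11, 11, 11, 11, 11, 11]

Derivation:
Element change: A[2] -8 -> 3, delta = 11
For k < 2: P[k] unchanged, delta_P[k] = 0
For k >= 2: P[k] shifts by exactly 11
Delta array: [0, 0, 11, 11, 11, 11, 11, 11]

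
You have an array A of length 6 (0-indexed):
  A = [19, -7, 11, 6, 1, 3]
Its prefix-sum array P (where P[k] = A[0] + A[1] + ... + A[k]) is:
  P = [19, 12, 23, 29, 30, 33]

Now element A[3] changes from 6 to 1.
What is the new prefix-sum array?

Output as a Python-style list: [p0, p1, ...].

Answer: [19, 12, 23, 24, 25, 28]

Derivation:
Change: A[3] 6 -> 1, delta = -5
P[k] for k < 3: unchanged (A[3] not included)
P[k] for k >= 3: shift by delta = -5
  P[0] = 19 + 0 = 19
  P[1] = 12 + 0 = 12
  P[2] = 23 + 0 = 23
  P[3] = 29 + -5 = 24
  P[4] = 30 + -5 = 25
  P[5] = 33 + -5 = 28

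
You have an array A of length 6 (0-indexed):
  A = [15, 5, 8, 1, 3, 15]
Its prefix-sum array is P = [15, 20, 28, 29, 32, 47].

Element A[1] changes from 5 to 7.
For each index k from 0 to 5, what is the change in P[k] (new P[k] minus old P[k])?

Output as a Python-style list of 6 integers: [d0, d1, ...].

Answer: [0, 2, 2, 2, 2, 2]

Derivation:
Element change: A[1] 5 -> 7, delta = 2
For k < 1: P[k] unchanged, delta_P[k] = 0
For k >= 1: P[k] shifts by exactly 2
Delta array: [0, 2, 2, 2, 2, 2]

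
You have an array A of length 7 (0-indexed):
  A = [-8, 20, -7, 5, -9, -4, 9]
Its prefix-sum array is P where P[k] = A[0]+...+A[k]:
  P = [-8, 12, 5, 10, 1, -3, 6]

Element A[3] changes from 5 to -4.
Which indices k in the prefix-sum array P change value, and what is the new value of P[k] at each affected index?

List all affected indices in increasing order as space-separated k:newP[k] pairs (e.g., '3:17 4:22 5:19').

P[k] = A[0] + ... + A[k]
P[k] includes A[3] iff k >= 3
Affected indices: 3, 4, ..., 6; delta = -9
  P[3]: 10 + -9 = 1
  P[4]: 1 + -9 = -8
  P[5]: -3 + -9 = -12
  P[6]: 6 + -9 = -3

Answer: 3:1 4:-8 5:-12 6:-3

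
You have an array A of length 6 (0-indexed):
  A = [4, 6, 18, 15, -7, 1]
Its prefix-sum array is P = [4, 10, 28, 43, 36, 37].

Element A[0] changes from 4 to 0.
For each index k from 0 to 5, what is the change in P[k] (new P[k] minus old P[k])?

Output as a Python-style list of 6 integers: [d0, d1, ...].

Answer: [-4, -4, -4, -4, -4, -4]

Derivation:
Element change: A[0] 4 -> 0, delta = -4
For k < 0: P[k] unchanged, delta_P[k] = 0
For k >= 0: P[k] shifts by exactly -4
Delta array: [-4, -4, -4, -4, -4, -4]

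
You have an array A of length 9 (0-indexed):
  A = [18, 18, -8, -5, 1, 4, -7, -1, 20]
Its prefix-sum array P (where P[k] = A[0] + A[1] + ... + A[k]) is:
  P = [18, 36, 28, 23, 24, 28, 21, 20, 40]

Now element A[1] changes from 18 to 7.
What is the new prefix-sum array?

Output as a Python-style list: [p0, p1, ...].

Change: A[1] 18 -> 7, delta = -11
P[k] for k < 1: unchanged (A[1] not included)
P[k] for k >= 1: shift by delta = -11
  P[0] = 18 + 0 = 18
  P[1] = 36 + -11 = 25
  P[2] = 28 + -11 = 17
  P[3] = 23 + -11 = 12
  P[4] = 24 + -11 = 13
  P[5] = 28 + -11 = 17
  P[6] = 21 + -11 = 10
  P[7] = 20 + -11 = 9
  P[8] = 40 + -11 = 29

Answer: [18, 25, 17, 12, 13, 17, 10, 9, 29]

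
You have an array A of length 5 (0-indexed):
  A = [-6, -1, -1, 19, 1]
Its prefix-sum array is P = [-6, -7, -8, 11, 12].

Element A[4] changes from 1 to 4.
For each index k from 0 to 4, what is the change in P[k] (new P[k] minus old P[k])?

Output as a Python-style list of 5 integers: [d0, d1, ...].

Element change: A[4] 1 -> 4, delta = 3
For k < 4: P[k] unchanged, delta_P[k] = 0
For k >= 4: P[k] shifts by exactly 3
Delta array: [0, 0, 0, 0, 3]

Answer: [0, 0, 0, 0, 3]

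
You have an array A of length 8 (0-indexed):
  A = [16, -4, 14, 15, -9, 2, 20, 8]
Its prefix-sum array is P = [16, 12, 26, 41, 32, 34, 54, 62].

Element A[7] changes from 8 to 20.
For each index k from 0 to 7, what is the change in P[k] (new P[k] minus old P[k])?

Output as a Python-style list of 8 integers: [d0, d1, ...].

Answer: [0, 0, 0, 0, 0, 0, 0, 12]

Derivation:
Element change: A[7] 8 -> 20, delta = 12
For k < 7: P[k] unchanged, delta_P[k] = 0
For k >= 7: P[k] shifts by exactly 12
Delta array: [0, 0, 0, 0, 0, 0, 0, 12]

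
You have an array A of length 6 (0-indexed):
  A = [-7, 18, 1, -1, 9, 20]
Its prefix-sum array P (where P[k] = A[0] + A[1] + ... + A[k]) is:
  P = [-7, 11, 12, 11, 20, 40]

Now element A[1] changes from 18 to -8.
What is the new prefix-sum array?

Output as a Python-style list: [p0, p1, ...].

Answer: [-7, -15, -14, -15, -6, 14]

Derivation:
Change: A[1] 18 -> -8, delta = -26
P[k] for k < 1: unchanged (A[1] not included)
P[k] for k >= 1: shift by delta = -26
  P[0] = -7 + 0 = -7
  P[1] = 11 + -26 = -15
  P[2] = 12 + -26 = -14
  P[3] = 11 + -26 = -15
  P[4] = 20 + -26 = -6
  P[5] = 40 + -26 = 14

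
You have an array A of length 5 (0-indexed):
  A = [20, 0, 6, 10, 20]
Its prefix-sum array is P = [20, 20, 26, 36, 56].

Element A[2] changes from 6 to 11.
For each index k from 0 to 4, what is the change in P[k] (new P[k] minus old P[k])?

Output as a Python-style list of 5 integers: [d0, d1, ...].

Element change: A[2] 6 -> 11, delta = 5
For k < 2: P[k] unchanged, delta_P[k] = 0
For k >= 2: P[k] shifts by exactly 5
Delta array: [0, 0, 5, 5, 5]

Answer: [0, 0, 5, 5, 5]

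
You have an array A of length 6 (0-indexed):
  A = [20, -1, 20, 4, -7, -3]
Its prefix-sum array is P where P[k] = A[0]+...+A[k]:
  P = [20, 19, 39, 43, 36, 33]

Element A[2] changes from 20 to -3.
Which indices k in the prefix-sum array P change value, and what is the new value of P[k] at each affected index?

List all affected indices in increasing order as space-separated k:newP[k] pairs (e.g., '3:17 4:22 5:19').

Answer: 2:16 3:20 4:13 5:10

Derivation:
P[k] = A[0] + ... + A[k]
P[k] includes A[2] iff k >= 2
Affected indices: 2, 3, ..., 5; delta = -23
  P[2]: 39 + -23 = 16
  P[3]: 43 + -23 = 20
  P[4]: 36 + -23 = 13
  P[5]: 33 + -23 = 10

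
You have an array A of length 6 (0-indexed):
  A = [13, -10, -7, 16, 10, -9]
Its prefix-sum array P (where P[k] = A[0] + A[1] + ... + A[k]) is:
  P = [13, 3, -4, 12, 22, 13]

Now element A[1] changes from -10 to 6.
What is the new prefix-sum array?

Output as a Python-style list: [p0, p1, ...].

Change: A[1] -10 -> 6, delta = 16
P[k] for k < 1: unchanged (A[1] not included)
P[k] for k >= 1: shift by delta = 16
  P[0] = 13 + 0 = 13
  P[1] = 3 + 16 = 19
  P[2] = -4 + 16 = 12
  P[3] = 12 + 16 = 28
  P[4] = 22 + 16 = 38
  P[5] = 13 + 16 = 29

Answer: [13, 19, 12, 28, 38, 29]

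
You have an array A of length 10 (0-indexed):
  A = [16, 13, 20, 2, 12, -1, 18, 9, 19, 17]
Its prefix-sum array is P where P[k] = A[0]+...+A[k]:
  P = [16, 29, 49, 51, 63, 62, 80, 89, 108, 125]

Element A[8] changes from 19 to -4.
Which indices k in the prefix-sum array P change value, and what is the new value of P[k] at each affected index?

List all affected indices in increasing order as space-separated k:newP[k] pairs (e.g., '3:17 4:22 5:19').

P[k] = A[0] + ... + A[k]
P[k] includes A[8] iff k >= 8
Affected indices: 8, 9, ..., 9; delta = -23
  P[8]: 108 + -23 = 85
  P[9]: 125 + -23 = 102

Answer: 8:85 9:102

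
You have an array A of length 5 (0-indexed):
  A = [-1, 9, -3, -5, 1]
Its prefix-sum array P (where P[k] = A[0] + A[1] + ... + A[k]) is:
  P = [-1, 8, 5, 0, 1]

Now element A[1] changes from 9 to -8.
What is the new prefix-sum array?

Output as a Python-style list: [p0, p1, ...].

Answer: [-1, -9, -12, -17, -16]

Derivation:
Change: A[1] 9 -> -8, delta = -17
P[k] for k < 1: unchanged (A[1] not included)
P[k] for k >= 1: shift by delta = -17
  P[0] = -1 + 0 = -1
  P[1] = 8 + -17 = -9
  P[2] = 5 + -17 = -12
  P[3] = 0 + -17 = -17
  P[4] = 1 + -17 = -16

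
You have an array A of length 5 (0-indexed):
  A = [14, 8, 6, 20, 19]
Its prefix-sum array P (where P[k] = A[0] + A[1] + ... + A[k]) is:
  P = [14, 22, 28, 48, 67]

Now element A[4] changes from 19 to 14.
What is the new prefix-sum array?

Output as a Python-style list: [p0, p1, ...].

Answer: [14, 22, 28, 48, 62]

Derivation:
Change: A[4] 19 -> 14, delta = -5
P[k] for k < 4: unchanged (A[4] not included)
P[k] for k >= 4: shift by delta = -5
  P[0] = 14 + 0 = 14
  P[1] = 22 + 0 = 22
  P[2] = 28 + 0 = 28
  P[3] = 48 + 0 = 48
  P[4] = 67 + -5 = 62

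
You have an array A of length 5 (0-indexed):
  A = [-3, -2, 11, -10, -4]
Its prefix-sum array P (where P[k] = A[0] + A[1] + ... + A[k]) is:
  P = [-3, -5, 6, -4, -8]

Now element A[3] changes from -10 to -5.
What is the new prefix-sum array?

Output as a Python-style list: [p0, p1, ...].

Answer: [-3, -5, 6, 1, -3]

Derivation:
Change: A[3] -10 -> -5, delta = 5
P[k] for k < 3: unchanged (A[3] not included)
P[k] for k >= 3: shift by delta = 5
  P[0] = -3 + 0 = -3
  P[1] = -5 + 0 = -5
  P[2] = 6 + 0 = 6
  P[3] = -4 + 5 = 1
  P[4] = -8 + 5 = -3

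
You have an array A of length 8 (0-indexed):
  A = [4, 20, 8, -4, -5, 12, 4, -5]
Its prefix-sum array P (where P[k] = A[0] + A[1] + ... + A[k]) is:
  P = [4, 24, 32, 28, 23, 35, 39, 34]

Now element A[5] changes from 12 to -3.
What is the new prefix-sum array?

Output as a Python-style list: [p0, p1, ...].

Answer: [4, 24, 32, 28, 23, 20, 24, 19]

Derivation:
Change: A[5] 12 -> -3, delta = -15
P[k] for k < 5: unchanged (A[5] not included)
P[k] for k >= 5: shift by delta = -15
  P[0] = 4 + 0 = 4
  P[1] = 24 + 0 = 24
  P[2] = 32 + 0 = 32
  P[3] = 28 + 0 = 28
  P[4] = 23 + 0 = 23
  P[5] = 35 + -15 = 20
  P[6] = 39 + -15 = 24
  P[7] = 34 + -15 = 19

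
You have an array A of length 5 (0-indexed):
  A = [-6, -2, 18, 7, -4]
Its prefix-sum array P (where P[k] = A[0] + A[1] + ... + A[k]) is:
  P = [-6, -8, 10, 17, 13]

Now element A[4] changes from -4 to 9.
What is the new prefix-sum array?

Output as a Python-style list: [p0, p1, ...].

Answer: [-6, -8, 10, 17, 26]

Derivation:
Change: A[4] -4 -> 9, delta = 13
P[k] for k < 4: unchanged (A[4] not included)
P[k] for k >= 4: shift by delta = 13
  P[0] = -6 + 0 = -6
  P[1] = -8 + 0 = -8
  P[2] = 10 + 0 = 10
  P[3] = 17 + 0 = 17
  P[4] = 13 + 13 = 26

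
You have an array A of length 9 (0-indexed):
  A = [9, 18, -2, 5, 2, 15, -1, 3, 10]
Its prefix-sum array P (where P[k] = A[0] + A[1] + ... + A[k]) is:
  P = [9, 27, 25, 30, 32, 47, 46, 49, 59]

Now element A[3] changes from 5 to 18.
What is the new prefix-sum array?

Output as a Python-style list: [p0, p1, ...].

Answer: [9, 27, 25, 43, 45, 60, 59, 62, 72]

Derivation:
Change: A[3] 5 -> 18, delta = 13
P[k] for k < 3: unchanged (A[3] not included)
P[k] for k >= 3: shift by delta = 13
  P[0] = 9 + 0 = 9
  P[1] = 27 + 0 = 27
  P[2] = 25 + 0 = 25
  P[3] = 30 + 13 = 43
  P[4] = 32 + 13 = 45
  P[5] = 47 + 13 = 60
  P[6] = 46 + 13 = 59
  P[7] = 49 + 13 = 62
  P[8] = 59 + 13 = 72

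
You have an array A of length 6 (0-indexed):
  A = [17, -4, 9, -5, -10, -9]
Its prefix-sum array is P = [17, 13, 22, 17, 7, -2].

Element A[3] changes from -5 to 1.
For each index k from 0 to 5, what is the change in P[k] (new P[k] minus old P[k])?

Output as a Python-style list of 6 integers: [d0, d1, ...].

Element change: A[3] -5 -> 1, delta = 6
For k < 3: P[k] unchanged, delta_P[k] = 0
For k >= 3: P[k] shifts by exactly 6
Delta array: [0, 0, 0, 6, 6, 6]

Answer: [0, 0, 0, 6, 6, 6]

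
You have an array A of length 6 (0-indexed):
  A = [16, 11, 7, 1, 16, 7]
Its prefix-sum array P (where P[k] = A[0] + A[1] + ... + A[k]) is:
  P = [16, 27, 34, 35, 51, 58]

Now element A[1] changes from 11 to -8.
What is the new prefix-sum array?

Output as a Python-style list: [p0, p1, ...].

Answer: [16, 8, 15, 16, 32, 39]

Derivation:
Change: A[1] 11 -> -8, delta = -19
P[k] for k < 1: unchanged (A[1] not included)
P[k] for k >= 1: shift by delta = -19
  P[0] = 16 + 0 = 16
  P[1] = 27 + -19 = 8
  P[2] = 34 + -19 = 15
  P[3] = 35 + -19 = 16
  P[4] = 51 + -19 = 32
  P[5] = 58 + -19 = 39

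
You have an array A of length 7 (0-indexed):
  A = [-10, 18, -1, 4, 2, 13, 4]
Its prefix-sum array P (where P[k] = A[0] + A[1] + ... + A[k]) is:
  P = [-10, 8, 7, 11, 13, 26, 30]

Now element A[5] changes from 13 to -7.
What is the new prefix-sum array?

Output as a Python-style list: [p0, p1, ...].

Answer: [-10, 8, 7, 11, 13, 6, 10]

Derivation:
Change: A[5] 13 -> -7, delta = -20
P[k] for k < 5: unchanged (A[5] not included)
P[k] for k >= 5: shift by delta = -20
  P[0] = -10 + 0 = -10
  P[1] = 8 + 0 = 8
  P[2] = 7 + 0 = 7
  P[3] = 11 + 0 = 11
  P[4] = 13 + 0 = 13
  P[5] = 26 + -20 = 6
  P[6] = 30 + -20 = 10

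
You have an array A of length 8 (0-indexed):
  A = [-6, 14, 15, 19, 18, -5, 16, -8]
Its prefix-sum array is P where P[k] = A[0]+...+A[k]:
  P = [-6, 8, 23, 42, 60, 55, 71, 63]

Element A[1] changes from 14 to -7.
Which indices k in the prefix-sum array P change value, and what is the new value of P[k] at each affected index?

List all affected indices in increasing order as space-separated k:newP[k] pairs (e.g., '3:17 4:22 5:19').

Answer: 1:-13 2:2 3:21 4:39 5:34 6:50 7:42

Derivation:
P[k] = A[0] + ... + A[k]
P[k] includes A[1] iff k >= 1
Affected indices: 1, 2, ..., 7; delta = -21
  P[1]: 8 + -21 = -13
  P[2]: 23 + -21 = 2
  P[3]: 42 + -21 = 21
  P[4]: 60 + -21 = 39
  P[5]: 55 + -21 = 34
  P[6]: 71 + -21 = 50
  P[7]: 63 + -21 = 42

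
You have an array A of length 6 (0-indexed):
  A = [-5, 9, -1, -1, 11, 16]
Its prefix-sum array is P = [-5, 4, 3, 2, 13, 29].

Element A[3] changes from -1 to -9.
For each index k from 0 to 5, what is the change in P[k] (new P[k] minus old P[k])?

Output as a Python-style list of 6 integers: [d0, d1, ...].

Element change: A[3] -1 -> -9, delta = -8
For k < 3: P[k] unchanged, delta_P[k] = 0
For k >= 3: P[k] shifts by exactly -8
Delta array: [0, 0, 0, -8, -8, -8]

Answer: [0, 0, 0, -8, -8, -8]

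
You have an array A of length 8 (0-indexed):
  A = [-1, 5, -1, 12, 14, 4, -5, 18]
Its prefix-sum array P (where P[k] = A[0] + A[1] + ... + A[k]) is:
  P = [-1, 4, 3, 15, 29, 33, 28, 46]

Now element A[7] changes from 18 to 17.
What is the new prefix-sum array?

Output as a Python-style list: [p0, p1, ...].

Change: A[7] 18 -> 17, delta = -1
P[k] for k < 7: unchanged (A[7] not included)
P[k] for k >= 7: shift by delta = -1
  P[0] = -1 + 0 = -1
  P[1] = 4 + 0 = 4
  P[2] = 3 + 0 = 3
  P[3] = 15 + 0 = 15
  P[4] = 29 + 0 = 29
  P[5] = 33 + 0 = 33
  P[6] = 28 + 0 = 28
  P[7] = 46 + -1 = 45

Answer: [-1, 4, 3, 15, 29, 33, 28, 45]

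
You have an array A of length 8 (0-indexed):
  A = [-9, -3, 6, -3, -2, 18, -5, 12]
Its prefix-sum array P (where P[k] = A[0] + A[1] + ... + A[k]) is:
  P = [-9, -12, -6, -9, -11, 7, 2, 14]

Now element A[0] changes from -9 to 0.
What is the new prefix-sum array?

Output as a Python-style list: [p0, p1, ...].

Change: A[0] -9 -> 0, delta = 9
P[k] for k < 0: unchanged (A[0] not included)
P[k] for k >= 0: shift by delta = 9
  P[0] = -9 + 9 = 0
  P[1] = -12 + 9 = -3
  P[2] = -6 + 9 = 3
  P[3] = -9 + 9 = 0
  P[4] = -11 + 9 = -2
  P[5] = 7 + 9 = 16
  P[6] = 2 + 9 = 11
  P[7] = 14 + 9 = 23

Answer: [0, -3, 3, 0, -2, 16, 11, 23]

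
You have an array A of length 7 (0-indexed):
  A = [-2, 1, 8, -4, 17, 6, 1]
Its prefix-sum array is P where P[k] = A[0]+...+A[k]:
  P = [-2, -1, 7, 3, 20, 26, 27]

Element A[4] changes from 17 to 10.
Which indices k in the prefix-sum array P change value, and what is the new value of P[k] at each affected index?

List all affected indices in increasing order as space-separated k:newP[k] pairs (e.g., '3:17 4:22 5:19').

P[k] = A[0] + ... + A[k]
P[k] includes A[4] iff k >= 4
Affected indices: 4, 5, ..., 6; delta = -7
  P[4]: 20 + -7 = 13
  P[5]: 26 + -7 = 19
  P[6]: 27 + -7 = 20

Answer: 4:13 5:19 6:20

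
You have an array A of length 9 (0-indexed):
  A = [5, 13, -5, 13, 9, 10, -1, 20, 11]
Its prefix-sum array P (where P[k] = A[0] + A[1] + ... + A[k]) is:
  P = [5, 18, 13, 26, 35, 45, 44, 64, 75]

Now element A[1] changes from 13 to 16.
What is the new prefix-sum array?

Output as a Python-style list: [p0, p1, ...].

Change: A[1] 13 -> 16, delta = 3
P[k] for k < 1: unchanged (A[1] not included)
P[k] for k >= 1: shift by delta = 3
  P[0] = 5 + 0 = 5
  P[1] = 18 + 3 = 21
  P[2] = 13 + 3 = 16
  P[3] = 26 + 3 = 29
  P[4] = 35 + 3 = 38
  P[5] = 45 + 3 = 48
  P[6] = 44 + 3 = 47
  P[7] = 64 + 3 = 67
  P[8] = 75 + 3 = 78

Answer: [5, 21, 16, 29, 38, 48, 47, 67, 78]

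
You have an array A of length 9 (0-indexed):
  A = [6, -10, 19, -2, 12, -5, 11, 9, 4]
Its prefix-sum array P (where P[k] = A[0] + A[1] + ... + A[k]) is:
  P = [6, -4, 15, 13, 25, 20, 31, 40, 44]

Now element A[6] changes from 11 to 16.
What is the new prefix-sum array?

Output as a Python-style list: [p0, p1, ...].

Change: A[6] 11 -> 16, delta = 5
P[k] for k < 6: unchanged (A[6] not included)
P[k] for k >= 6: shift by delta = 5
  P[0] = 6 + 0 = 6
  P[1] = -4 + 0 = -4
  P[2] = 15 + 0 = 15
  P[3] = 13 + 0 = 13
  P[4] = 25 + 0 = 25
  P[5] = 20 + 0 = 20
  P[6] = 31 + 5 = 36
  P[7] = 40 + 5 = 45
  P[8] = 44 + 5 = 49

Answer: [6, -4, 15, 13, 25, 20, 36, 45, 49]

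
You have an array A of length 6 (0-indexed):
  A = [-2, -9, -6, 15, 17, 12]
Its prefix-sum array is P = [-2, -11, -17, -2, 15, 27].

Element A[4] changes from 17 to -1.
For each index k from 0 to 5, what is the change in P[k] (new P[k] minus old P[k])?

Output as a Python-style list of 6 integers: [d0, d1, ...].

Answer: [0, 0, 0, 0, -18, -18]

Derivation:
Element change: A[4] 17 -> -1, delta = -18
For k < 4: P[k] unchanged, delta_P[k] = 0
For k >= 4: P[k] shifts by exactly -18
Delta array: [0, 0, 0, 0, -18, -18]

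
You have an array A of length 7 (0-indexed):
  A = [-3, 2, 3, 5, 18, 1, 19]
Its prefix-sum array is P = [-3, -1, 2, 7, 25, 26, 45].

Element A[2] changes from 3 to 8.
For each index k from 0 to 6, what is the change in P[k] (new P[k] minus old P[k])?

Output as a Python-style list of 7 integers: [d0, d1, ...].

Element change: A[2] 3 -> 8, delta = 5
For k < 2: P[k] unchanged, delta_P[k] = 0
For k >= 2: P[k] shifts by exactly 5
Delta array: [0, 0, 5, 5, 5, 5, 5]

Answer: [0, 0, 5, 5, 5, 5, 5]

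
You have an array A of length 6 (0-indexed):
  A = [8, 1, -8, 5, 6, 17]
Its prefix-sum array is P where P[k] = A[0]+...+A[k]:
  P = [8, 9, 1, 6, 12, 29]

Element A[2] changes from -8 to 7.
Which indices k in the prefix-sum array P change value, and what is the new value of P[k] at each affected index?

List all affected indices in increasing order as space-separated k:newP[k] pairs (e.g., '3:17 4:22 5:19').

P[k] = A[0] + ... + A[k]
P[k] includes A[2] iff k >= 2
Affected indices: 2, 3, ..., 5; delta = 15
  P[2]: 1 + 15 = 16
  P[3]: 6 + 15 = 21
  P[4]: 12 + 15 = 27
  P[5]: 29 + 15 = 44

Answer: 2:16 3:21 4:27 5:44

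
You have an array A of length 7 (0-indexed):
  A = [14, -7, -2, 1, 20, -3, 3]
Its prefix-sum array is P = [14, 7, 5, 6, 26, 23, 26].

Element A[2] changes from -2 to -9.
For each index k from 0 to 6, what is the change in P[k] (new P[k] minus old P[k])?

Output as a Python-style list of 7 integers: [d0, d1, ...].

Element change: A[2] -2 -> -9, delta = -7
For k < 2: P[k] unchanged, delta_P[k] = 0
For k >= 2: P[k] shifts by exactly -7
Delta array: [0, 0, -7, -7, -7, -7, -7]

Answer: [0, 0, -7, -7, -7, -7, -7]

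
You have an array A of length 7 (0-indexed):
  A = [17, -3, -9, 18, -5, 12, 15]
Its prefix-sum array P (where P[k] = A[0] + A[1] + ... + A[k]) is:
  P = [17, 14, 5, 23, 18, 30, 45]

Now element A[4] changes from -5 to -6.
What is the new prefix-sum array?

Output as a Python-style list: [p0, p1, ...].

Change: A[4] -5 -> -6, delta = -1
P[k] for k < 4: unchanged (A[4] not included)
P[k] for k >= 4: shift by delta = -1
  P[0] = 17 + 0 = 17
  P[1] = 14 + 0 = 14
  P[2] = 5 + 0 = 5
  P[3] = 23 + 0 = 23
  P[4] = 18 + -1 = 17
  P[5] = 30 + -1 = 29
  P[6] = 45 + -1 = 44

Answer: [17, 14, 5, 23, 17, 29, 44]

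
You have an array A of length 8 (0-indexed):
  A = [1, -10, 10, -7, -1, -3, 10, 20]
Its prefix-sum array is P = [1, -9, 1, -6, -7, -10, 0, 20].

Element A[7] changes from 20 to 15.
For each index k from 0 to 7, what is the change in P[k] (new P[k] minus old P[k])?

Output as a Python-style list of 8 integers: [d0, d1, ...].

Answer: [0, 0, 0, 0, 0, 0, 0, -5]

Derivation:
Element change: A[7] 20 -> 15, delta = -5
For k < 7: P[k] unchanged, delta_P[k] = 0
For k >= 7: P[k] shifts by exactly -5
Delta array: [0, 0, 0, 0, 0, 0, 0, -5]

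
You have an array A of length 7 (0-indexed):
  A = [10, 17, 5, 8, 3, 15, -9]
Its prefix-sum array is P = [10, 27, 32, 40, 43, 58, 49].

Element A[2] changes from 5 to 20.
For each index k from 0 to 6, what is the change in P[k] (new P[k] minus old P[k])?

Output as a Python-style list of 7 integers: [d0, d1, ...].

Answer: [0, 0, 15, 15, 15, 15, 15]

Derivation:
Element change: A[2] 5 -> 20, delta = 15
For k < 2: P[k] unchanged, delta_P[k] = 0
For k >= 2: P[k] shifts by exactly 15
Delta array: [0, 0, 15, 15, 15, 15, 15]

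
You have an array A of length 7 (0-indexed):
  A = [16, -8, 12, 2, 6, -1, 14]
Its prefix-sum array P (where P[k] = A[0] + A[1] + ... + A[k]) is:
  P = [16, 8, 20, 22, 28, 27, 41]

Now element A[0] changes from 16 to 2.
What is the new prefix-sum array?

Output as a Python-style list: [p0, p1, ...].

Change: A[0] 16 -> 2, delta = -14
P[k] for k < 0: unchanged (A[0] not included)
P[k] for k >= 0: shift by delta = -14
  P[0] = 16 + -14 = 2
  P[1] = 8 + -14 = -6
  P[2] = 20 + -14 = 6
  P[3] = 22 + -14 = 8
  P[4] = 28 + -14 = 14
  P[5] = 27 + -14 = 13
  P[6] = 41 + -14 = 27

Answer: [2, -6, 6, 8, 14, 13, 27]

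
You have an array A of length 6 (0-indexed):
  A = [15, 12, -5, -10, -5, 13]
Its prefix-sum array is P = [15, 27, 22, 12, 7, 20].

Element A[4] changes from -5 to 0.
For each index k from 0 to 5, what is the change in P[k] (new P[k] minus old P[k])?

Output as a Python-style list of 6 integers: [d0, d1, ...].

Answer: [0, 0, 0, 0, 5, 5]

Derivation:
Element change: A[4] -5 -> 0, delta = 5
For k < 4: P[k] unchanged, delta_P[k] = 0
For k >= 4: P[k] shifts by exactly 5
Delta array: [0, 0, 0, 0, 5, 5]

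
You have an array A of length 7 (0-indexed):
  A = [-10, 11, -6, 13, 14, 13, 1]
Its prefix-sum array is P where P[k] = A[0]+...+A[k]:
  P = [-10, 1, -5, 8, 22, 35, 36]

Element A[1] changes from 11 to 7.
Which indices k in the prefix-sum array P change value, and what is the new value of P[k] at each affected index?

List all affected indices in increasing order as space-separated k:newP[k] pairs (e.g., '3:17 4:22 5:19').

P[k] = A[0] + ... + A[k]
P[k] includes A[1] iff k >= 1
Affected indices: 1, 2, ..., 6; delta = -4
  P[1]: 1 + -4 = -3
  P[2]: -5 + -4 = -9
  P[3]: 8 + -4 = 4
  P[4]: 22 + -4 = 18
  P[5]: 35 + -4 = 31
  P[6]: 36 + -4 = 32

Answer: 1:-3 2:-9 3:4 4:18 5:31 6:32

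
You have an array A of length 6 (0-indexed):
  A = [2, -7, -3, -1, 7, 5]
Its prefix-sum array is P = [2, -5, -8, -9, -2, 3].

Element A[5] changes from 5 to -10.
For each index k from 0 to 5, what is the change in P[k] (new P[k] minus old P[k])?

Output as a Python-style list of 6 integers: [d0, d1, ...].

Element change: A[5] 5 -> -10, delta = -15
For k < 5: P[k] unchanged, delta_P[k] = 0
For k >= 5: P[k] shifts by exactly -15
Delta array: [0, 0, 0, 0, 0, -15]

Answer: [0, 0, 0, 0, 0, -15]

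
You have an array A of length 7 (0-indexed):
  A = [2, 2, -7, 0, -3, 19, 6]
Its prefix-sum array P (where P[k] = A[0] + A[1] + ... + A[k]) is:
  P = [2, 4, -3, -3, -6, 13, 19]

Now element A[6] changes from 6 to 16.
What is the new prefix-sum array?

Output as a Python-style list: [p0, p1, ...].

Change: A[6] 6 -> 16, delta = 10
P[k] for k < 6: unchanged (A[6] not included)
P[k] for k >= 6: shift by delta = 10
  P[0] = 2 + 0 = 2
  P[1] = 4 + 0 = 4
  P[2] = -3 + 0 = -3
  P[3] = -3 + 0 = -3
  P[4] = -6 + 0 = -6
  P[5] = 13 + 0 = 13
  P[6] = 19 + 10 = 29

Answer: [2, 4, -3, -3, -6, 13, 29]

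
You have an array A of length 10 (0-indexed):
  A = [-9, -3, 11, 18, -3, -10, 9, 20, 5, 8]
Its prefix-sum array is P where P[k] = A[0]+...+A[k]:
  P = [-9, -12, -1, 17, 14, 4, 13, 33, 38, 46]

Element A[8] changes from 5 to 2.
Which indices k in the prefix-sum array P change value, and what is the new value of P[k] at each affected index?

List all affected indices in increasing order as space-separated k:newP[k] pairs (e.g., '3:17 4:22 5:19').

Answer: 8:35 9:43

Derivation:
P[k] = A[0] + ... + A[k]
P[k] includes A[8] iff k >= 8
Affected indices: 8, 9, ..., 9; delta = -3
  P[8]: 38 + -3 = 35
  P[9]: 46 + -3 = 43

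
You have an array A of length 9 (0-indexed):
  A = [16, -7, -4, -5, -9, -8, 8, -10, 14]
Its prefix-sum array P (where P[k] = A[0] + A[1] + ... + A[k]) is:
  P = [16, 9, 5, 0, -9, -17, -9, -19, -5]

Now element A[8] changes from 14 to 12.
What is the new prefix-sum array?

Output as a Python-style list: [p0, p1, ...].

Answer: [16, 9, 5, 0, -9, -17, -9, -19, -7]

Derivation:
Change: A[8] 14 -> 12, delta = -2
P[k] for k < 8: unchanged (A[8] not included)
P[k] for k >= 8: shift by delta = -2
  P[0] = 16 + 0 = 16
  P[1] = 9 + 0 = 9
  P[2] = 5 + 0 = 5
  P[3] = 0 + 0 = 0
  P[4] = -9 + 0 = -9
  P[5] = -17 + 0 = -17
  P[6] = -9 + 0 = -9
  P[7] = -19 + 0 = -19
  P[8] = -5 + -2 = -7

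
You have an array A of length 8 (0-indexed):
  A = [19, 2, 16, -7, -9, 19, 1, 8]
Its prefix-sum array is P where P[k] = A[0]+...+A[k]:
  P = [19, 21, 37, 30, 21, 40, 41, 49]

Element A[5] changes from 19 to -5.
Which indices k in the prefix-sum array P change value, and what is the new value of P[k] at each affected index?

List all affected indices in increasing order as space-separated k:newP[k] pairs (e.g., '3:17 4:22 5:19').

Answer: 5:16 6:17 7:25

Derivation:
P[k] = A[0] + ... + A[k]
P[k] includes A[5] iff k >= 5
Affected indices: 5, 6, ..., 7; delta = -24
  P[5]: 40 + -24 = 16
  P[6]: 41 + -24 = 17
  P[7]: 49 + -24 = 25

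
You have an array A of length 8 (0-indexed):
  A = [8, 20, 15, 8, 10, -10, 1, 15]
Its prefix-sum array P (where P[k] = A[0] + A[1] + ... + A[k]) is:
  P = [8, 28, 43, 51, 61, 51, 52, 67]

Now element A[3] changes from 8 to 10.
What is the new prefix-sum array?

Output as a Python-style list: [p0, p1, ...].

Change: A[3] 8 -> 10, delta = 2
P[k] for k < 3: unchanged (A[3] not included)
P[k] for k >= 3: shift by delta = 2
  P[0] = 8 + 0 = 8
  P[1] = 28 + 0 = 28
  P[2] = 43 + 0 = 43
  P[3] = 51 + 2 = 53
  P[4] = 61 + 2 = 63
  P[5] = 51 + 2 = 53
  P[6] = 52 + 2 = 54
  P[7] = 67 + 2 = 69

Answer: [8, 28, 43, 53, 63, 53, 54, 69]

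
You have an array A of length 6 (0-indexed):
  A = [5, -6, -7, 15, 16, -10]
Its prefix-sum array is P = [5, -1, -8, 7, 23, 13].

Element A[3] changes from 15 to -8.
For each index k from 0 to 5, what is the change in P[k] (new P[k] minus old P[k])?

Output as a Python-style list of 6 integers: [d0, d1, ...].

Answer: [0, 0, 0, -23, -23, -23]

Derivation:
Element change: A[3] 15 -> -8, delta = -23
For k < 3: P[k] unchanged, delta_P[k] = 0
For k >= 3: P[k] shifts by exactly -23
Delta array: [0, 0, 0, -23, -23, -23]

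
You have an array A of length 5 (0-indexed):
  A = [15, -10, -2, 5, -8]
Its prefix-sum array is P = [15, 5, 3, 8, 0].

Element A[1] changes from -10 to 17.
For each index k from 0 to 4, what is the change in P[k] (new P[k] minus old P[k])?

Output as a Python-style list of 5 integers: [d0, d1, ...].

Answer: [0, 27, 27, 27, 27]

Derivation:
Element change: A[1] -10 -> 17, delta = 27
For k < 1: P[k] unchanged, delta_P[k] = 0
For k >= 1: P[k] shifts by exactly 27
Delta array: [0, 27, 27, 27, 27]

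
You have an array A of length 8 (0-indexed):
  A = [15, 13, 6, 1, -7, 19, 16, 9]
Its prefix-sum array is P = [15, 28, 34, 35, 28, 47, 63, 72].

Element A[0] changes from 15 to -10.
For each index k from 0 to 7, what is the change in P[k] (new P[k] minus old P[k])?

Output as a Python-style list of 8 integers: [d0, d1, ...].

Answer: [-25, -25, -25, -25, -25, -25, -25, -25]

Derivation:
Element change: A[0] 15 -> -10, delta = -25
For k < 0: P[k] unchanged, delta_P[k] = 0
For k >= 0: P[k] shifts by exactly -25
Delta array: [-25, -25, -25, -25, -25, -25, -25, -25]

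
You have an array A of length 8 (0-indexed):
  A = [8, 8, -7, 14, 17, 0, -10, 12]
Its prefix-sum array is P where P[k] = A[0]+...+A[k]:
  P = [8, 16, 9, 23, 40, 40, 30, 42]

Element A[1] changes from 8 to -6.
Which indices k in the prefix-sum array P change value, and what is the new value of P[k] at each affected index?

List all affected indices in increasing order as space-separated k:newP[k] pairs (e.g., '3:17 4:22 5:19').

P[k] = A[0] + ... + A[k]
P[k] includes A[1] iff k >= 1
Affected indices: 1, 2, ..., 7; delta = -14
  P[1]: 16 + -14 = 2
  P[2]: 9 + -14 = -5
  P[3]: 23 + -14 = 9
  P[4]: 40 + -14 = 26
  P[5]: 40 + -14 = 26
  P[6]: 30 + -14 = 16
  P[7]: 42 + -14 = 28

Answer: 1:2 2:-5 3:9 4:26 5:26 6:16 7:28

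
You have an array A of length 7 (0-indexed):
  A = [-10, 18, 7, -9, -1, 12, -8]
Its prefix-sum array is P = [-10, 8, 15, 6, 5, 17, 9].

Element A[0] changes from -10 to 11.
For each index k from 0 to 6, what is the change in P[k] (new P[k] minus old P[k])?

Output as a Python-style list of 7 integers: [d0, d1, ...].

Answer: [21, 21, 21, 21, 21, 21, 21]

Derivation:
Element change: A[0] -10 -> 11, delta = 21
For k < 0: P[k] unchanged, delta_P[k] = 0
For k >= 0: P[k] shifts by exactly 21
Delta array: [21, 21, 21, 21, 21, 21, 21]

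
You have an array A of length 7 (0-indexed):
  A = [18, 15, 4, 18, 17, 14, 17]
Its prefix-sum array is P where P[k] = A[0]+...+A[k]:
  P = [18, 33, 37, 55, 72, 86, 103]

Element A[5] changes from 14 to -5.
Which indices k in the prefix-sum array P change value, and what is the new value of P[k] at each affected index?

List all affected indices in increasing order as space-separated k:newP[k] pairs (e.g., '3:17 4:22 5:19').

P[k] = A[0] + ... + A[k]
P[k] includes A[5] iff k >= 5
Affected indices: 5, 6, ..., 6; delta = -19
  P[5]: 86 + -19 = 67
  P[6]: 103 + -19 = 84

Answer: 5:67 6:84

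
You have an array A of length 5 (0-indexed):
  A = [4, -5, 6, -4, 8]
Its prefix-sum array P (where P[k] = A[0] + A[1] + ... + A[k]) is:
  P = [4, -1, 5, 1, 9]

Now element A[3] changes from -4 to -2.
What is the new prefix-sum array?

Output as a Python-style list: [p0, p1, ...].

Change: A[3] -4 -> -2, delta = 2
P[k] for k < 3: unchanged (A[3] not included)
P[k] for k >= 3: shift by delta = 2
  P[0] = 4 + 0 = 4
  P[1] = -1 + 0 = -1
  P[2] = 5 + 0 = 5
  P[3] = 1 + 2 = 3
  P[4] = 9 + 2 = 11

Answer: [4, -1, 5, 3, 11]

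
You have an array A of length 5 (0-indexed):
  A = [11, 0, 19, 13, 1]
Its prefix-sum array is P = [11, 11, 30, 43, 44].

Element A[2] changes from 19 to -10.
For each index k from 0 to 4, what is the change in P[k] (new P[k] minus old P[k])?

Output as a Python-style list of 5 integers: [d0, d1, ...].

Answer: [0, 0, -29, -29, -29]

Derivation:
Element change: A[2] 19 -> -10, delta = -29
For k < 2: P[k] unchanged, delta_P[k] = 0
For k >= 2: P[k] shifts by exactly -29
Delta array: [0, 0, -29, -29, -29]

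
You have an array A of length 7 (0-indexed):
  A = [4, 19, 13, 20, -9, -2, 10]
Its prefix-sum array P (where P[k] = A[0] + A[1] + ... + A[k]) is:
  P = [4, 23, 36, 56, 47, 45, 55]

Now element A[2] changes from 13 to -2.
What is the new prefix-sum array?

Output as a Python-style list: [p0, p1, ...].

Answer: [4, 23, 21, 41, 32, 30, 40]

Derivation:
Change: A[2] 13 -> -2, delta = -15
P[k] for k < 2: unchanged (A[2] not included)
P[k] for k >= 2: shift by delta = -15
  P[0] = 4 + 0 = 4
  P[1] = 23 + 0 = 23
  P[2] = 36 + -15 = 21
  P[3] = 56 + -15 = 41
  P[4] = 47 + -15 = 32
  P[5] = 45 + -15 = 30
  P[6] = 55 + -15 = 40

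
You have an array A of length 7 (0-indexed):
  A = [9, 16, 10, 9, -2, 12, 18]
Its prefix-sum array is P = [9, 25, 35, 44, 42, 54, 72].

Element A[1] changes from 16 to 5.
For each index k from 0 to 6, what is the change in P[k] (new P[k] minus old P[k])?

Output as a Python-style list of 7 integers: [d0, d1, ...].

Element change: A[1] 16 -> 5, delta = -11
For k < 1: P[k] unchanged, delta_P[k] = 0
For k >= 1: P[k] shifts by exactly -11
Delta array: [0, -11, -11, -11, -11, -11, -11]

Answer: [0, -11, -11, -11, -11, -11, -11]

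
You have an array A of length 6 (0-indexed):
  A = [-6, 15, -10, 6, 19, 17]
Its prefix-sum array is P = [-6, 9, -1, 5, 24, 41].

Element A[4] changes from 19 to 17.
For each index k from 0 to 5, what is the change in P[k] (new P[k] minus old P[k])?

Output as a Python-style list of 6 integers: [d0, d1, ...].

Answer: [0, 0, 0, 0, -2, -2]

Derivation:
Element change: A[4] 19 -> 17, delta = -2
For k < 4: P[k] unchanged, delta_P[k] = 0
For k >= 4: P[k] shifts by exactly -2
Delta array: [0, 0, 0, 0, -2, -2]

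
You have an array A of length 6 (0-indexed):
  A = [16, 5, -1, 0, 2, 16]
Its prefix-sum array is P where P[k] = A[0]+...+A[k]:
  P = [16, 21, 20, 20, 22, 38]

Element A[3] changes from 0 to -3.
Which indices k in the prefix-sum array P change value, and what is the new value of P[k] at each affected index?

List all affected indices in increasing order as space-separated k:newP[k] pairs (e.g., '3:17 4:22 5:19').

Answer: 3:17 4:19 5:35

Derivation:
P[k] = A[0] + ... + A[k]
P[k] includes A[3] iff k >= 3
Affected indices: 3, 4, ..., 5; delta = -3
  P[3]: 20 + -3 = 17
  P[4]: 22 + -3 = 19
  P[5]: 38 + -3 = 35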